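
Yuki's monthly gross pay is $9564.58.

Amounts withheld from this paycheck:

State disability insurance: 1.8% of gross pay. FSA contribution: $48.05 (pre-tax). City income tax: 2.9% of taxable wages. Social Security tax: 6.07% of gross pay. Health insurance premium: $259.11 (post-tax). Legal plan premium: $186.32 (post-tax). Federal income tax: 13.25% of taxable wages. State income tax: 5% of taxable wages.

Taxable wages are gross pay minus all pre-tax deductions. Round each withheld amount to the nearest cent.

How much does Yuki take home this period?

$6305.62

FSA contribution: $48.05
Taxable wages = $9564.58 − $48.05 = $9516.53
Federal income tax: $9516.53 × 0.1325 = $1260.94
City income tax: $9516.53 × 0.029 = $275.98
State income tax: $9516.53 × 0.05 = $475.83
Social Security tax: $9564.58 × 0.0607 = $580.57
State disability insurance: $9564.58 × 0.018 = $172.16
Legal plan premium: $186.32
Health insurance premium: $259.11
Total deductions = $48.05 + $1260.94 + $275.98 + $475.83 + $580.57 + $172.16 + $186.32 + $259.11 = $3258.96
Net pay = $9564.58 − $3258.96 = $6305.62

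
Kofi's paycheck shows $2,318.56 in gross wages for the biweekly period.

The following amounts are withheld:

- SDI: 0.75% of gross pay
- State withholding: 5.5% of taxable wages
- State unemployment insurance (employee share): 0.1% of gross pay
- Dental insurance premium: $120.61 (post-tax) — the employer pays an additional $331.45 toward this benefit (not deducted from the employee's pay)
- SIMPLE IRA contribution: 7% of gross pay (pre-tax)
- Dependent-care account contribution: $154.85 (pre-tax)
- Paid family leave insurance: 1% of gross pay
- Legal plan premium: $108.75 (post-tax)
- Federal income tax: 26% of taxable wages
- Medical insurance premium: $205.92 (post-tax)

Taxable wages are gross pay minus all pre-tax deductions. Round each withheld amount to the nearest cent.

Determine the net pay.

SIMPLE IRA contribution: $2,318.56 × 0.07 = $162.30
Dependent-care account contribution: $154.85
Pre-tax total = $162.30 + $154.85 = $317.15
Taxable wages = $2,318.56 − $317.15 = $2,001.41
Federal income tax: $2,001.41 × 0.26 = $520.37
State withholding: $2,001.41 × 0.055 = $110.08
State unemployment insurance (employee share): $2,318.56 × 0.001 = $2.32
SDI: $2,318.56 × 0.0075 = $17.39
Paid family leave insurance: $2,318.56 × 0.01 = $23.19
Legal plan premium: $108.75
Dental insurance premium: $120.61
Medical insurance premium: $205.92
(Employer's $331.45 toward dental insurance premium is not withheld from the employee.)
Total deductions = $162.30 + $154.85 + $520.37 + $110.08 + $2.32 + $17.39 + $23.19 + $108.75 + $120.61 + $205.92 = $1,425.78
Net pay = $2,318.56 − $1,425.78 = $892.78

$892.78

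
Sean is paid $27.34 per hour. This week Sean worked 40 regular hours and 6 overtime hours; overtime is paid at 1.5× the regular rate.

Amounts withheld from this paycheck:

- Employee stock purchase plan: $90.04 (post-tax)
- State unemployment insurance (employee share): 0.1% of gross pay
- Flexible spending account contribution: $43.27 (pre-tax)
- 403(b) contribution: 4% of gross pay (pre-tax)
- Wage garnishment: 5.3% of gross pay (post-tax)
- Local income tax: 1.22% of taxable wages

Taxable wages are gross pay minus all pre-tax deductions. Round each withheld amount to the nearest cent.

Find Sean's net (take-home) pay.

$1065.26

Regular pay: 40 × $27.34 = $1093.60
Overtime pay: 6 × $27.34 × 1.5 = $246.06
Gross pay = $1093.60 + $246.06 = $1339.66
403(b) contribution: $1339.66 × 0.04 = $53.59
Flexible spending account contribution: $43.27
Pre-tax total = $53.59 + $43.27 = $96.86
Taxable wages = $1339.66 − $96.86 = $1242.80
Local income tax: $1242.80 × 0.0122 = $15.16
State unemployment insurance (employee share): $1339.66 × 0.001 = $1.34
Employee stock purchase plan: $90.04
Wage garnishment: $1339.66 × 0.053 = $71.00
Total deductions = $53.59 + $43.27 + $15.16 + $1.34 + $90.04 + $71.00 = $274.40
Net pay = $1339.66 − $274.40 = $1065.26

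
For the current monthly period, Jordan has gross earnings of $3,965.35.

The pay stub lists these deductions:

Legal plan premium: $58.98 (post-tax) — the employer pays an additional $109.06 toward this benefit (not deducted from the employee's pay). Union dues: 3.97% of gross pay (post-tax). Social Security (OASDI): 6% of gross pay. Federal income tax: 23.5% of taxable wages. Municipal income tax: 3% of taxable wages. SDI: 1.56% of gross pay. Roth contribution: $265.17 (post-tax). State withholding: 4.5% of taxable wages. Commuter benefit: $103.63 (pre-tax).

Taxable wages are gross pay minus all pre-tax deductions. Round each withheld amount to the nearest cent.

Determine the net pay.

Commuter benefit: $103.63
Taxable wages = $3,965.35 − $103.63 = $3,861.72
State withholding: $3,861.72 × 0.045 = $173.78
Federal income tax: $3,861.72 × 0.235 = $907.50
Municipal income tax: $3,861.72 × 0.03 = $115.85
Social Security (OASDI): $3,965.35 × 0.06 = $237.92
SDI: $3,965.35 × 0.0156 = $61.86
Roth contribution: $265.17
Union dues: $3,965.35 × 0.0397 = $157.42
Legal plan premium: $58.98
(Employer's $109.06 toward legal plan premium is not withheld from the employee.)
Total deductions = $103.63 + $173.78 + $907.50 + $115.85 + $237.92 + $61.86 + $265.17 + $157.42 + $58.98 = $2,082.11
Net pay = $3,965.35 − $2,082.11 = $1,883.24

$1,883.24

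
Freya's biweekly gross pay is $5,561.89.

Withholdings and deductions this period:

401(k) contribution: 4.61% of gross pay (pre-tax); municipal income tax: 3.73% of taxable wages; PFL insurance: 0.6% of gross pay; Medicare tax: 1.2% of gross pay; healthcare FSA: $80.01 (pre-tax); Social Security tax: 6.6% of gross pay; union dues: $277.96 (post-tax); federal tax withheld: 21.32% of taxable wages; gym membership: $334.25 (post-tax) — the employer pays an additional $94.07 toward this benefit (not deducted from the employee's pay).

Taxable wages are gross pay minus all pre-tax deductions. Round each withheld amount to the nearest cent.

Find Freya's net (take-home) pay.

Healthcare FSA: $80.01
401(k) contribution: $5,561.89 × 0.0461 = $256.40
Pre-tax total = $80.01 + $256.40 = $336.41
Taxable wages = $5,561.89 − $336.41 = $5,225.48
Municipal income tax: $5,225.48 × 0.0373 = $194.91
Federal tax withheld: $5,225.48 × 0.2132 = $1,114.07
Social Security tax: $5,561.89 × 0.066 = $367.08
Medicare tax: $5,561.89 × 0.012 = $66.74
PFL insurance: $5,561.89 × 0.006 = $33.37
Gym membership: $334.25
Union dues: $277.96
(Employer's $94.07 toward gym membership is not withheld from the employee.)
Total deductions = $80.01 + $256.40 + $194.91 + $1,114.07 + $367.08 + $66.74 + $33.37 + $334.25 + $277.96 = $2,724.79
Net pay = $5,561.89 − $2,724.79 = $2,837.10

$2,837.10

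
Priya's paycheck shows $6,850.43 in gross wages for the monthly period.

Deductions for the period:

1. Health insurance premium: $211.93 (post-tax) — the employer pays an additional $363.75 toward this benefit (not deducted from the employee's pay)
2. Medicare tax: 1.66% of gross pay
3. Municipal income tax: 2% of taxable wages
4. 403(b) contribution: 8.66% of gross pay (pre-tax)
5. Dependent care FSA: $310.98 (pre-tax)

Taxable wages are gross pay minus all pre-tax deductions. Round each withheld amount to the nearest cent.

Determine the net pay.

$5,501.63

403(b) contribution: $6,850.43 × 0.0866 = $593.25
Dependent care FSA: $310.98
Pre-tax total = $593.25 + $310.98 = $904.23
Taxable wages = $6,850.43 − $904.23 = $5,946.20
Municipal income tax: $5,946.20 × 0.02 = $118.92
Medicare tax: $6,850.43 × 0.0166 = $113.72
Health insurance premium: $211.93
(Employer's $363.75 toward health insurance premium is not withheld from the employee.)
Total deductions = $593.25 + $310.98 + $118.92 + $113.72 + $211.93 = $1,348.80
Net pay = $6,850.43 − $1,348.80 = $5,501.63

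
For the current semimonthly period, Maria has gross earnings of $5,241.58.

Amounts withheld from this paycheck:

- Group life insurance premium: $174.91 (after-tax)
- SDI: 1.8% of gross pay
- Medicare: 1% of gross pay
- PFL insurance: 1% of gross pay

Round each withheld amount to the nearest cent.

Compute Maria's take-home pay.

SDI: $5,241.58 × 0.018 = $94.35
PFL insurance: $5,241.58 × 0.01 = $52.42
Medicare: $5,241.58 × 0.01 = $52.42
Group life insurance premium: $174.91
Total deductions = $94.35 + $52.42 + $52.42 + $174.91 = $374.10
Net pay = $5,241.58 − $374.10 = $4,867.48

$4,867.48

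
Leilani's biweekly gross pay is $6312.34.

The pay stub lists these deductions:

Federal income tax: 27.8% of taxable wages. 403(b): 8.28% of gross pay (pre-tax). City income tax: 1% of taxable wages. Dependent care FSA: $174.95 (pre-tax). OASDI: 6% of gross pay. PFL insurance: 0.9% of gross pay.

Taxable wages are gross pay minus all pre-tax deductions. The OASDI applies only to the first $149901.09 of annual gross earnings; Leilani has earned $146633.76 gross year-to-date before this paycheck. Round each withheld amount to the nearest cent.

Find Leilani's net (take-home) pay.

Dependent care FSA: $174.95
403(b): $6312.34 × 0.0828 = $522.66
Pre-tax total = $174.95 + $522.66 = $697.61
Taxable wages = $6312.34 − $697.61 = $5614.73
City income tax: $5614.73 × 0.01 = $56.15
Federal income tax: $5614.73 × 0.278 = $1560.89
PFL insurance: $6312.34 × 0.009 = $56.81
OASDI: only $149901.09 − $146633.76 = $3267.33 of this check is subject → $3267.33 × 0.06 = $196.04
Total deductions = $174.95 + $522.66 + $56.15 + $1560.89 + $56.81 + $196.04 = $2567.50
Net pay = $6312.34 − $2567.50 = $3744.84

$3744.84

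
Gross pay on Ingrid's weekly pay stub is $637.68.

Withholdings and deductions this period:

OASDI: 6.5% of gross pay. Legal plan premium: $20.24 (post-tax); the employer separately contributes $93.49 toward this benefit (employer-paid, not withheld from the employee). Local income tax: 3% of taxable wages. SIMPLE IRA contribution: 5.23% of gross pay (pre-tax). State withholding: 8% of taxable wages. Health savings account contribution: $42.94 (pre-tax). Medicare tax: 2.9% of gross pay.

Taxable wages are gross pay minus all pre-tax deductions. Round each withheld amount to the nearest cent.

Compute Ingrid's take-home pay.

$419.46

Health savings account contribution: $42.94
SIMPLE IRA contribution: $637.68 × 0.0523 = $33.35
Pre-tax total = $42.94 + $33.35 = $76.29
Taxable wages = $637.68 − $76.29 = $561.39
State withholding: $561.39 × 0.08 = $44.91
Local income tax: $561.39 × 0.03 = $16.84
OASDI: $637.68 × 0.065 = $41.45
Medicare tax: $637.68 × 0.029 = $18.49
Legal plan premium: $20.24
(Employer's $93.49 toward legal plan premium is not withheld from the employee.)
Total deductions = $42.94 + $33.35 + $44.91 + $16.84 + $41.45 + $18.49 + $20.24 = $218.22
Net pay = $637.68 − $218.22 = $419.46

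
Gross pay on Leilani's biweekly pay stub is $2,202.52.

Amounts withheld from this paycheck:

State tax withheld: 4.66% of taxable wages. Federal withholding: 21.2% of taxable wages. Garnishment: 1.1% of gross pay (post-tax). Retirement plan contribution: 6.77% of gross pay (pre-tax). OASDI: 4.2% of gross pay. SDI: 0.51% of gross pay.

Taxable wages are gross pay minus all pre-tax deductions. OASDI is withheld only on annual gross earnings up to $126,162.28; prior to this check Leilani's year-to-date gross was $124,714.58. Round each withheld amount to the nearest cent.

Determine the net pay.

Retirement plan contribution: $2,202.52 × 0.0677 = $149.11
Taxable wages = $2,202.52 − $149.11 = $2,053.41
Federal withholding: $2,053.41 × 0.212 = $435.32
State tax withheld: $2,053.41 × 0.0466 = $95.69
SDI: $2,202.52 × 0.0051 = $11.23
OASDI: only $126,162.28 − $124,714.58 = $1,447.70 of this check is subject → $1,447.70 × 0.042 = $60.80
Garnishment: $2,202.52 × 0.011 = $24.23
Total deductions = $149.11 + $435.32 + $95.69 + $11.23 + $60.80 + $24.23 = $776.38
Net pay = $2,202.52 − $776.38 = $1,426.14

$1,426.14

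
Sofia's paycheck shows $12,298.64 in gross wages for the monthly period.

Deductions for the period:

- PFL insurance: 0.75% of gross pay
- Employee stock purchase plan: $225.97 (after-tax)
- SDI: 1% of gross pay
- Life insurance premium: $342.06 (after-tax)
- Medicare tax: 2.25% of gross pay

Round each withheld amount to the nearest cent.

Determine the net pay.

$11,238.66

PFL insurance: $12,298.64 × 0.0075 = $92.24
SDI: $12,298.64 × 0.01 = $122.99
Medicare tax: $12,298.64 × 0.0225 = $276.72
Life insurance premium: $342.06
Employee stock purchase plan: $225.97
Total deductions = $92.24 + $122.99 + $276.72 + $342.06 + $225.97 = $1,059.98
Net pay = $12,298.64 − $1,059.98 = $11,238.66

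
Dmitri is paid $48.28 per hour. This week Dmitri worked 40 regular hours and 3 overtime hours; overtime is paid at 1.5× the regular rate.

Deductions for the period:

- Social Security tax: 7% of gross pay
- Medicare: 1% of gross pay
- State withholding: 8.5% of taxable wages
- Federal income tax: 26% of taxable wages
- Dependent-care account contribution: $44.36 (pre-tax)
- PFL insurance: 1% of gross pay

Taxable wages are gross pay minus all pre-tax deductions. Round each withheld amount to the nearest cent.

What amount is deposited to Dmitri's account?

$1184.83

Regular pay: 40 × $48.28 = $1931.20
Overtime pay: 3 × $48.28 × 1.5 = $217.26
Gross pay = $1931.20 + $217.26 = $2148.46
Dependent-care account contribution: $44.36
Taxable wages = $2148.46 − $44.36 = $2104.10
State withholding: $2104.10 × 0.085 = $178.85
Federal income tax: $2104.10 × 0.26 = $547.07
Social Security tax: $2148.46 × 0.07 = $150.39
PFL insurance: $2148.46 × 0.01 = $21.48
Medicare: $2148.46 × 0.01 = $21.48
Total deductions = $44.36 + $178.85 + $547.07 + $150.39 + $21.48 + $21.48 = $963.63
Net pay = $2148.46 − $963.63 = $1184.83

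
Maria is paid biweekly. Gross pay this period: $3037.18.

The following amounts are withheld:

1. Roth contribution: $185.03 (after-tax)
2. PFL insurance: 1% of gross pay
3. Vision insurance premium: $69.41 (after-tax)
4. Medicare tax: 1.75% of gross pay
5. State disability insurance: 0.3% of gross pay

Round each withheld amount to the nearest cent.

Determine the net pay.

PFL insurance: $3037.18 × 0.01 = $30.37
State disability insurance: $3037.18 × 0.003 = $9.11
Medicare tax: $3037.18 × 0.0175 = $53.15
Roth contribution: $185.03
Vision insurance premium: $69.41
Total deductions = $30.37 + $9.11 + $53.15 + $185.03 + $69.41 = $347.07
Net pay = $3037.18 − $347.07 = $2690.11

$2690.11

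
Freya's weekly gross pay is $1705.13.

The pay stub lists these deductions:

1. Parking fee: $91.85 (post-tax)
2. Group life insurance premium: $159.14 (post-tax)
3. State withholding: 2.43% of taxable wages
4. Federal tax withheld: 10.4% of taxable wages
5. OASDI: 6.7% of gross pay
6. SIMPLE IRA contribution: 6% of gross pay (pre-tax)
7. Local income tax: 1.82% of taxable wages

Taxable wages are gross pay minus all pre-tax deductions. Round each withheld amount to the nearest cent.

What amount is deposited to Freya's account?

$1002.78

SIMPLE IRA contribution: $1705.13 × 0.06 = $102.31
Taxable wages = $1705.13 − $102.31 = $1602.82
Local income tax: $1602.82 × 0.0182 = $29.17
State withholding: $1602.82 × 0.0243 = $38.95
Federal tax withheld: $1602.82 × 0.104 = $166.69
OASDI: $1705.13 × 0.067 = $114.24
Group life insurance premium: $159.14
Parking fee: $91.85
Total deductions = $102.31 + $29.17 + $38.95 + $166.69 + $114.24 + $159.14 + $91.85 = $702.35
Net pay = $1705.13 − $702.35 = $1002.78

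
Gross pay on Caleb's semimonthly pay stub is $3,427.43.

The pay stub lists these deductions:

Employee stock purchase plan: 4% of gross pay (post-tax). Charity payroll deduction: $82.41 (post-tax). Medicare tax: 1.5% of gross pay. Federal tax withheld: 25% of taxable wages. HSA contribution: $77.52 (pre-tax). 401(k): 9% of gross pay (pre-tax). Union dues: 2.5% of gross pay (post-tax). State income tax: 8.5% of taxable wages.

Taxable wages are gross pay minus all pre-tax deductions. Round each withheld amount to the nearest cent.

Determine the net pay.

$1,665.95

401(k): $3,427.43 × 0.09 = $308.47
HSA contribution: $77.52
Pre-tax total = $308.47 + $77.52 = $385.99
Taxable wages = $3,427.43 − $385.99 = $3,041.44
Federal tax withheld: $3,041.44 × 0.25 = $760.36
State income tax: $3,041.44 × 0.085 = $258.52
Medicare tax: $3,427.43 × 0.015 = $51.41
Employee stock purchase plan: $3,427.43 × 0.04 = $137.10
Charity payroll deduction: $82.41
Union dues: $3,427.43 × 0.025 = $85.69
Total deductions = $308.47 + $77.52 + $760.36 + $258.52 + $51.41 + $137.10 + $82.41 + $85.69 = $1,761.48
Net pay = $3,427.43 − $1,761.48 = $1,665.95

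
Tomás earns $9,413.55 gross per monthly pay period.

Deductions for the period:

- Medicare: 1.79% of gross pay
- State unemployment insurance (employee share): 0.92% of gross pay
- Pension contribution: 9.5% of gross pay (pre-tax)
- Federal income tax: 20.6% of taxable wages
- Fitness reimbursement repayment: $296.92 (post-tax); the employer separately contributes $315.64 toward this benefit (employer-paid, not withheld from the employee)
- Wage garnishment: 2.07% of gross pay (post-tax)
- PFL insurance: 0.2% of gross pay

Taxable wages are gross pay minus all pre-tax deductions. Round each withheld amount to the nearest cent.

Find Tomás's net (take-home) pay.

Pension contribution: $9,413.55 × 0.095 = $894.29
Taxable wages = $9,413.55 − $894.29 = $8,519.26
Federal income tax: $8,519.26 × 0.206 = $1,754.97
Medicare: $9,413.55 × 0.0179 = $168.50
PFL insurance: $9,413.55 × 0.002 = $18.83
State unemployment insurance (employee share): $9,413.55 × 0.0092 = $86.60
Wage garnishment: $9,413.55 × 0.0207 = $194.86
Fitness reimbursement repayment: $296.92
(Employer's $315.64 toward fitness reimbursement repayment is not withheld from the employee.)
Total deductions = $894.29 + $1,754.97 + $168.50 + $18.83 + $86.60 + $194.86 + $296.92 = $3,414.97
Net pay = $9,413.55 − $3,414.97 = $5,998.58

$5,998.58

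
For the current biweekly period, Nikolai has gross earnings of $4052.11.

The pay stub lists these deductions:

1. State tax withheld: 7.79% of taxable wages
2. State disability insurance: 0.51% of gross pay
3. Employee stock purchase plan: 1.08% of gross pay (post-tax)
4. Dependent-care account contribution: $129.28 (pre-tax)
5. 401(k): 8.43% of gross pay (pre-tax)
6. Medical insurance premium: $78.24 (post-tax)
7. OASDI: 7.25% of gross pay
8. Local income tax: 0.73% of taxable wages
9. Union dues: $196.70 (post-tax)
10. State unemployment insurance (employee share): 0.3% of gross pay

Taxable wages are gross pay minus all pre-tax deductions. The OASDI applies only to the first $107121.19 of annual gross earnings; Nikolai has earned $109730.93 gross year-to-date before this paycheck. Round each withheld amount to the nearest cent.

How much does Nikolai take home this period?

401(k): $4052.11 × 0.0843 = $341.59
Dependent-care account contribution: $129.28
Pre-tax total = $341.59 + $129.28 = $470.87
Taxable wages = $4052.11 − $470.87 = $3581.24
Local income tax: $3581.24 × 0.0073 = $26.14
State tax withheld: $3581.24 × 0.0779 = $278.98
State disability insurance: $4052.11 × 0.0051 = $20.67
State unemployment insurance (employee share): $4052.11 × 0.003 = $12.16
OASDI: annual cap $107121.19 already reached (YTD $109730.93), so $0.00
Employee stock purchase plan: $4052.11 × 0.0108 = $43.76
Union dues: $196.70
Medical insurance premium: $78.24
Total deductions = $341.59 + $129.28 + $26.14 + $278.98 + $20.67 + $12.16 + $0.00 + $43.76 + $196.70 + $78.24 = $1127.52
Net pay = $4052.11 − $1127.52 = $2924.59

$2924.59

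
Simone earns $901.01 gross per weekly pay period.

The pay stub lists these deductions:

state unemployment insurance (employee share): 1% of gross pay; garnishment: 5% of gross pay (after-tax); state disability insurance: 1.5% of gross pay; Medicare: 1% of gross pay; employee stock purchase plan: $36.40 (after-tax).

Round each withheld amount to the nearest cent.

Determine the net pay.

$788.02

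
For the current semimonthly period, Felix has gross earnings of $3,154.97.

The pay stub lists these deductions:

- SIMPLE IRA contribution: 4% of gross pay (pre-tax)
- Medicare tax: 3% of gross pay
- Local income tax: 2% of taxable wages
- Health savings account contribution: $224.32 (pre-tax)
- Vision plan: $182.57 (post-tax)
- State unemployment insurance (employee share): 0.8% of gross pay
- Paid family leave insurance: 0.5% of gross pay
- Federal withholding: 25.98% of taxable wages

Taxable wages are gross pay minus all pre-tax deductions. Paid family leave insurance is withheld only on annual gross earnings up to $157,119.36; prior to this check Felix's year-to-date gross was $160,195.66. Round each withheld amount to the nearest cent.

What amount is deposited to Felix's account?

$1,717.30

Health savings account contribution: $224.32
SIMPLE IRA contribution: $3,154.97 × 0.04 = $126.20
Pre-tax total = $224.32 + $126.20 = $350.52
Taxable wages = $3,154.97 − $350.52 = $2,804.45
Local income tax: $2,804.45 × 0.02 = $56.09
Federal withholding: $2,804.45 × 0.2598 = $728.60
Medicare tax: $3,154.97 × 0.03 = $94.65
State unemployment insurance (employee share): $3,154.97 × 0.008 = $25.24
Paid family leave insurance: annual cap $157,119.36 already reached (YTD $160,195.66), so $0.00
Vision plan: $182.57
Total deductions = $224.32 + $126.20 + $56.09 + $728.60 + $94.65 + $25.24 + $0.00 + $182.57 = $1,437.67
Net pay = $3,154.97 − $1,437.67 = $1,717.30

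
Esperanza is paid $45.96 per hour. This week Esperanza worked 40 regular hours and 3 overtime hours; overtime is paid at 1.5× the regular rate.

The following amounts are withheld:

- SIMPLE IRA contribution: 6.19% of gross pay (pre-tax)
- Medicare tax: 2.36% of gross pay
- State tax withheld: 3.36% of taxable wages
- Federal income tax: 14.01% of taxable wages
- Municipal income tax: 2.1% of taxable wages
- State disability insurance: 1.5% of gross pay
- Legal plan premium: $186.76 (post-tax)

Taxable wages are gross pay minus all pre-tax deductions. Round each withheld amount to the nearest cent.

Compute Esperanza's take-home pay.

$1,279.35

Regular pay: 40 × $45.96 = $1,838.40
Overtime pay: 3 × $45.96 × 1.5 = $206.82
Gross pay = $1,838.40 + $206.82 = $2,045.22
SIMPLE IRA contribution: $2,045.22 × 0.0619 = $126.60
Taxable wages = $2,045.22 − $126.60 = $1,918.62
Federal income tax: $1,918.62 × 0.1401 = $268.80
State tax withheld: $1,918.62 × 0.0336 = $64.47
Municipal income tax: $1,918.62 × 0.021 = $40.29
Medicare tax: $2,045.22 × 0.0236 = $48.27
State disability insurance: $2,045.22 × 0.015 = $30.68
Legal plan premium: $186.76
Total deductions = $126.60 + $268.80 + $64.47 + $40.29 + $48.27 + $30.68 + $186.76 = $765.87
Net pay = $2,045.22 − $765.87 = $1,279.35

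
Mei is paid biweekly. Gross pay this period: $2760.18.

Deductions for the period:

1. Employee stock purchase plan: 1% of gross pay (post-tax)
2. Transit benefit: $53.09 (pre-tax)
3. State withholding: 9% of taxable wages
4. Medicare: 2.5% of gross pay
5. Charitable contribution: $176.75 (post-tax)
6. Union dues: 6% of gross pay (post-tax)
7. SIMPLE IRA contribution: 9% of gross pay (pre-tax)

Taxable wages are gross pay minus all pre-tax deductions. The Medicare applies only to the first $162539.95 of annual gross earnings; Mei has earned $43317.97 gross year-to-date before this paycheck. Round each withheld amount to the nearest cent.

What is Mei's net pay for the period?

Transit benefit: $53.09
SIMPLE IRA contribution: $2760.18 × 0.09 = $248.42
Pre-tax total = $53.09 + $248.42 = $301.51
Taxable wages = $2760.18 − $301.51 = $2458.67
State withholding: $2458.67 × 0.09 = $221.28
Medicare: cap not yet reached, full $2760.18 is subject → $2760.18 × 0.025 = $69.00
Employee stock purchase plan: $2760.18 × 0.01 = $27.60
Charitable contribution: $176.75
Union dues: $2760.18 × 0.06 = $165.61
Total deductions = $53.09 + $248.42 + $221.28 + $69.00 + $27.60 + $176.75 + $165.61 = $961.75
Net pay = $2760.18 − $961.75 = $1798.43

$1798.43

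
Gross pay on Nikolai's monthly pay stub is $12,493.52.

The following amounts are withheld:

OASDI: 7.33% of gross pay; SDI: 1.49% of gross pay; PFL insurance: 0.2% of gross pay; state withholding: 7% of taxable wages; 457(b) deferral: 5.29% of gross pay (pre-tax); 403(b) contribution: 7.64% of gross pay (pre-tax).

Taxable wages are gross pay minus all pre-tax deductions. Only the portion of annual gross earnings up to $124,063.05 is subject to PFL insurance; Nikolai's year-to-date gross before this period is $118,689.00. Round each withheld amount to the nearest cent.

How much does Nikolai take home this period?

$9,003.96

403(b) contribution: $12,493.52 × 0.0764 = $954.50
457(b) deferral: $12,493.52 × 0.0529 = $660.91
Pre-tax total = $954.50 + $660.91 = $1,615.41
Taxable wages = $12,493.52 − $1,615.41 = $10,878.11
State withholding: $10,878.11 × 0.07 = $761.47
OASDI: $12,493.52 × 0.0733 = $915.78
PFL insurance: only $124,063.05 − $118,689.00 = $5,374.05 of this check is subject → $5,374.05 × 0.002 = $10.75
SDI: $12,493.52 × 0.0149 = $186.15
Total deductions = $954.50 + $660.91 + $761.47 + $915.78 + $10.75 + $186.15 = $3,489.56
Net pay = $12,493.52 − $3,489.56 = $9,003.96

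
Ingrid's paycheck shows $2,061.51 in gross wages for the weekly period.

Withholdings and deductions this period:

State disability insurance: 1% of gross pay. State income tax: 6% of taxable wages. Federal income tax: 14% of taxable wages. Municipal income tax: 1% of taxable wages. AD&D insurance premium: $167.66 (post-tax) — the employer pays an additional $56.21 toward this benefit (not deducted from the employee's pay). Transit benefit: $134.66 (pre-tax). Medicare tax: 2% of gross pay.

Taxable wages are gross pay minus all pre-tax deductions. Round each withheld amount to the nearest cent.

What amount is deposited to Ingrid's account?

$1,292.70

Transit benefit: $134.66
Taxable wages = $2,061.51 − $134.66 = $1,926.85
Federal income tax: $1,926.85 × 0.14 = $269.76
Municipal income tax: $1,926.85 × 0.01 = $19.27
State income tax: $1,926.85 × 0.06 = $115.61
Medicare tax: $2,061.51 × 0.02 = $41.23
State disability insurance: $2,061.51 × 0.01 = $20.62
AD&D insurance premium: $167.66
(Employer's $56.21 toward AD&D insurance premium is not withheld from the employee.)
Total deductions = $134.66 + $269.76 + $19.27 + $115.61 + $41.23 + $20.62 + $167.66 = $768.81
Net pay = $2,061.51 − $768.81 = $1,292.70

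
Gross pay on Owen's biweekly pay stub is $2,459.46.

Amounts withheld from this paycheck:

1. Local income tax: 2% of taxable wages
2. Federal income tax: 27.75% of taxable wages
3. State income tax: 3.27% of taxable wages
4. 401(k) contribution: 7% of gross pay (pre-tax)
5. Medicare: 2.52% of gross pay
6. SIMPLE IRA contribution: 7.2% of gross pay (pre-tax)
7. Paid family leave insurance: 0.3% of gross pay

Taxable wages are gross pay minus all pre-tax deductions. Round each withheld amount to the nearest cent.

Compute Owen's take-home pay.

$1,344.07

401(k) contribution: $2,459.46 × 0.07 = $172.16
SIMPLE IRA contribution: $2,459.46 × 0.072 = $177.08
Pre-tax total = $172.16 + $177.08 = $349.24
Taxable wages = $2,459.46 − $349.24 = $2,110.22
Federal income tax: $2,110.22 × 0.2775 = $585.59
Local income tax: $2,110.22 × 0.02 = $42.20
State income tax: $2,110.22 × 0.0327 = $69.00
Medicare: $2,459.46 × 0.0252 = $61.98
Paid family leave insurance: $2,459.46 × 0.003 = $7.38
Total deductions = $172.16 + $177.08 + $585.59 + $42.20 + $69.00 + $61.98 + $7.38 = $1,115.39
Net pay = $2,459.46 − $1,115.39 = $1,344.07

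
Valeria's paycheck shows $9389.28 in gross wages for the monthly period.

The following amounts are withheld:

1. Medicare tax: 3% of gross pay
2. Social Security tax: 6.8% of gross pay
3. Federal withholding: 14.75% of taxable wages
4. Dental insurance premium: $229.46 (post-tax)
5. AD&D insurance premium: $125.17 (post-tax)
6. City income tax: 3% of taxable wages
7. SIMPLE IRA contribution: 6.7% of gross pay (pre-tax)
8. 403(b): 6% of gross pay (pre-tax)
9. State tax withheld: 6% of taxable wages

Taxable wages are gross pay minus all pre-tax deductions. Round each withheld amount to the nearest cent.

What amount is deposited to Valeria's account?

$4975.31

SIMPLE IRA contribution: $9389.28 × 0.067 = $629.08
403(b): $9389.28 × 0.06 = $563.36
Pre-tax total = $629.08 + $563.36 = $1192.44
Taxable wages = $9389.28 − $1192.44 = $8196.84
Federal withholding: $8196.84 × 0.1475 = $1209.03
City income tax: $8196.84 × 0.03 = $245.91
State tax withheld: $8196.84 × 0.06 = $491.81
Medicare tax: $9389.28 × 0.03 = $281.68
Social Security tax: $9389.28 × 0.068 = $638.47
Dental insurance premium: $229.46
AD&D insurance premium: $125.17
Total deductions = $629.08 + $563.36 + $1209.03 + $245.91 + $491.81 + $281.68 + $638.47 + $229.46 + $125.17 = $4413.97
Net pay = $9389.28 − $4413.97 = $4975.31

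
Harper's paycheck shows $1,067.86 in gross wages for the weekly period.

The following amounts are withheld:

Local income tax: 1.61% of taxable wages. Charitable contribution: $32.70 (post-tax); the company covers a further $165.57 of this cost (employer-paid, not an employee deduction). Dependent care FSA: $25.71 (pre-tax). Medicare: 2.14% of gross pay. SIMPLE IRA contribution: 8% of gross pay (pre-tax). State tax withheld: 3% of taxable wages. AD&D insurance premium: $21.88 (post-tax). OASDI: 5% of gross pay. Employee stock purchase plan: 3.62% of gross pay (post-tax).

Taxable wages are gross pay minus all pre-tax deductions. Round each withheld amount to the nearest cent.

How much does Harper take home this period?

$743.14

SIMPLE IRA contribution: $1,067.86 × 0.08 = $85.43
Dependent care FSA: $25.71
Pre-tax total = $85.43 + $25.71 = $111.14
Taxable wages = $1,067.86 − $111.14 = $956.72
State tax withheld: $956.72 × 0.03 = $28.70
Local income tax: $956.72 × 0.0161 = $15.40
OASDI: $1,067.86 × 0.05 = $53.39
Medicare: $1,067.86 × 0.0214 = $22.85
AD&D insurance premium: $21.88
Employee stock purchase plan: $1,067.86 × 0.0362 = $38.66
Charitable contribution: $32.70
(Employer's $165.57 toward charitable contribution is not withheld from the employee.)
Total deductions = $85.43 + $25.71 + $28.70 + $15.40 + $53.39 + $22.85 + $21.88 + $38.66 + $32.70 = $324.72
Net pay = $1,067.86 − $324.72 = $743.14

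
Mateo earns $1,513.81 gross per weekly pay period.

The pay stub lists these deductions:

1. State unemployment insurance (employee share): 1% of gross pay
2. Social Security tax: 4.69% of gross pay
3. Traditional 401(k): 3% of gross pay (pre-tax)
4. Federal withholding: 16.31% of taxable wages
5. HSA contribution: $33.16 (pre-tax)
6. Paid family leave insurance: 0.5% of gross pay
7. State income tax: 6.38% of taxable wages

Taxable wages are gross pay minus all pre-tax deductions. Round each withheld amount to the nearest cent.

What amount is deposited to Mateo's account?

$1,015.87

HSA contribution: $33.16
Traditional 401(k): $1,513.81 × 0.03 = $45.41
Pre-tax total = $33.16 + $45.41 = $78.57
Taxable wages = $1,513.81 − $78.57 = $1,435.24
Federal withholding: $1,435.24 × 0.1631 = $234.09
State income tax: $1,435.24 × 0.0638 = $91.57
Social Security tax: $1,513.81 × 0.0469 = $71.00
Paid family leave insurance: $1,513.81 × 0.005 = $7.57
State unemployment insurance (employee share): $1,513.81 × 0.01 = $15.14
Total deductions = $33.16 + $45.41 + $234.09 + $91.57 + $71.00 + $7.57 + $15.14 = $497.94
Net pay = $1,513.81 − $497.94 = $1,015.87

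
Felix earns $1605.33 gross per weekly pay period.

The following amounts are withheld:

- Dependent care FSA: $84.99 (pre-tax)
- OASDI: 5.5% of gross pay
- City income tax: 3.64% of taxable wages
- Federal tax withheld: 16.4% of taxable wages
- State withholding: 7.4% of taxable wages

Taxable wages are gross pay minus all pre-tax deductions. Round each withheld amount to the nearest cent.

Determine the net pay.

$1014.86

Dependent care FSA: $84.99
Taxable wages = $1605.33 − $84.99 = $1520.34
City income tax: $1520.34 × 0.0364 = $55.34
State withholding: $1520.34 × 0.074 = $112.51
Federal tax withheld: $1520.34 × 0.164 = $249.34
OASDI: $1605.33 × 0.055 = $88.29
Total deductions = $84.99 + $55.34 + $112.51 + $249.34 + $88.29 = $590.47
Net pay = $1605.33 − $590.47 = $1014.86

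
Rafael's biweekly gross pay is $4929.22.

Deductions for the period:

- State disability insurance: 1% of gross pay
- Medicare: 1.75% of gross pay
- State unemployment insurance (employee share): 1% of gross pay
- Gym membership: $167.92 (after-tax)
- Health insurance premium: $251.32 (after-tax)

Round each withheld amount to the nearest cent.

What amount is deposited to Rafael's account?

$4325.14

Medicare: $4929.22 × 0.0175 = $86.26
State unemployment insurance (employee share): $4929.22 × 0.01 = $49.29
State disability insurance: $4929.22 × 0.01 = $49.29
Health insurance premium: $251.32
Gym membership: $167.92
Total deductions = $86.26 + $49.29 + $49.29 + $251.32 + $167.92 = $604.08
Net pay = $4929.22 − $604.08 = $4325.14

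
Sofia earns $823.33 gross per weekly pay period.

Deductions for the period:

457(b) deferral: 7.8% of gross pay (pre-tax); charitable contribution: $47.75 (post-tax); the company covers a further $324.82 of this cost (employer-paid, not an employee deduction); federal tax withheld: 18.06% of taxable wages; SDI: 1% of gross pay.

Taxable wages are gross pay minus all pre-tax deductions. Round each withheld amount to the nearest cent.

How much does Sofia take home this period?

457(b) deferral: $823.33 × 0.078 = $64.22
Taxable wages = $823.33 − $64.22 = $759.11
Federal tax withheld: $759.11 × 0.1806 = $137.10
SDI: $823.33 × 0.01 = $8.23
Charitable contribution: $47.75
(Employer's $324.82 toward charitable contribution is not withheld from the employee.)
Total deductions = $64.22 + $137.10 + $8.23 + $47.75 = $257.30
Net pay = $823.33 − $257.30 = $566.03

$566.03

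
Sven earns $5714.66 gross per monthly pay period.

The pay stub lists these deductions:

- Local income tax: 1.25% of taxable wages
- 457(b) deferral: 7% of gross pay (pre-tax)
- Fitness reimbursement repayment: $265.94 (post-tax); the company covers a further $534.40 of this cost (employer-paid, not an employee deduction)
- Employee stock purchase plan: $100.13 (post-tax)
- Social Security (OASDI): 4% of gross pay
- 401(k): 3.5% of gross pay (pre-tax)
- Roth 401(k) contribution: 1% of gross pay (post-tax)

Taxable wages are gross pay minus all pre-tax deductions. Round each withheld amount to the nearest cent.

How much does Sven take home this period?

401(k): $5714.66 × 0.035 = $200.01
457(b) deferral: $5714.66 × 0.07 = $400.03
Pre-tax total = $200.01 + $400.03 = $600.04
Taxable wages = $5714.66 − $600.04 = $5114.62
Local income tax: $5114.62 × 0.0125 = $63.93
Social Security (OASDI): $5714.66 × 0.04 = $228.59
Fitness reimbursement repayment: $265.94
Roth 401(k) contribution: $5714.66 × 0.01 = $57.15
Employee stock purchase plan: $100.13
(Employer's $534.40 toward fitness reimbursement repayment is not withheld from the employee.)
Total deductions = $200.01 + $400.03 + $63.93 + $228.59 + $265.94 + $57.15 + $100.13 = $1315.78
Net pay = $5714.66 − $1315.78 = $4398.88

$4398.88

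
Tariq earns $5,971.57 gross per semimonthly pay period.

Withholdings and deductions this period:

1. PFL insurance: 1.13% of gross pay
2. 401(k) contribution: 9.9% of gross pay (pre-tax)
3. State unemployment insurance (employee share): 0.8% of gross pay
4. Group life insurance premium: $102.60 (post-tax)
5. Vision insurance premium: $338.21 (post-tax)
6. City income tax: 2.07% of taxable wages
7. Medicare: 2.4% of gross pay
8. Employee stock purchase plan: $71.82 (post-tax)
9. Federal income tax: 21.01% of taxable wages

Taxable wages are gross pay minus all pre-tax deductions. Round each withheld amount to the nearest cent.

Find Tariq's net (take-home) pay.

$3,367.39

401(k) contribution: $5,971.57 × 0.099 = $591.19
Taxable wages = $5,971.57 − $591.19 = $5,380.38
Federal income tax: $5,380.38 × 0.2101 = $1,130.42
City income tax: $5,380.38 × 0.0207 = $111.37
State unemployment insurance (employee share): $5,971.57 × 0.008 = $47.77
Medicare: $5,971.57 × 0.024 = $143.32
PFL insurance: $5,971.57 × 0.0113 = $67.48
Group life insurance premium: $102.60
Employee stock purchase plan: $71.82
Vision insurance premium: $338.21
Total deductions = $591.19 + $1,130.42 + $111.37 + $47.77 + $143.32 + $67.48 + $102.60 + $71.82 + $338.21 = $2,604.18
Net pay = $5,971.57 − $2,604.18 = $3,367.39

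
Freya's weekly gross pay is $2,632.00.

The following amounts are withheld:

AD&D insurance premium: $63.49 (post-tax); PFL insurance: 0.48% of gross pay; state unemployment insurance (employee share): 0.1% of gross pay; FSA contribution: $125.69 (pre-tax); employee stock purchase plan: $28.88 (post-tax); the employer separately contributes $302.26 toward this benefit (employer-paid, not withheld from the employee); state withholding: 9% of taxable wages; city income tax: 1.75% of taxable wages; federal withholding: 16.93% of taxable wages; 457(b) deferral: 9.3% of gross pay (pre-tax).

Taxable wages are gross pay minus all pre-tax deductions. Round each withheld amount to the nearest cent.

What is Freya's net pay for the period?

$1,527.90

457(b) deferral: $2,632.00 × 0.093 = $244.78
FSA contribution: $125.69
Pre-tax total = $244.78 + $125.69 = $370.47
Taxable wages = $2,632.00 − $370.47 = $2,261.53
State withholding: $2,261.53 × 0.09 = $203.54
City income tax: $2,261.53 × 0.0175 = $39.58
Federal withholding: $2,261.53 × 0.1693 = $382.88
State unemployment insurance (employee share): $2,632.00 × 0.001 = $2.63
PFL insurance: $2,632.00 × 0.0048 = $12.63
AD&D insurance premium: $63.49
Employee stock purchase plan: $28.88
(Employer's $302.26 toward employee stock purchase plan is not withheld from the employee.)
Total deductions = $244.78 + $125.69 + $203.54 + $39.58 + $382.88 + $2.63 + $12.63 + $63.49 + $28.88 = $1,104.10
Net pay = $2,632.00 − $1,104.10 = $1,527.90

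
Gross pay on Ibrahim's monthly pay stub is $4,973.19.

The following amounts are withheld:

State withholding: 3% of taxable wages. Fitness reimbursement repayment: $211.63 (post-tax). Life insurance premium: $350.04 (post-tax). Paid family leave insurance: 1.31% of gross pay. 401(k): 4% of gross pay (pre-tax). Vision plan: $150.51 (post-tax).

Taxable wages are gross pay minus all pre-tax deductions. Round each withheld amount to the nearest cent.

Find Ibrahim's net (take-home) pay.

401(k): $4,973.19 × 0.04 = $198.93
Taxable wages = $4,973.19 − $198.93 = $4,774.26
State withholding: $4,774.26 × 0.03 = $143.23
Paid family leave insurance: $4,973.19 × 0.0131 = $65.15
Vision plan: $150.51
Life insurance premium: $350.04
Fitness reimbursement repayment: $211.63
Total deductions = $198.93 + $143.23 + $65.15 + $150.51 + $350.04 + $211.63 = $1,119.49
Net pay = $4,973.19 − $1,119.49 = $3,853.70

$3,853.70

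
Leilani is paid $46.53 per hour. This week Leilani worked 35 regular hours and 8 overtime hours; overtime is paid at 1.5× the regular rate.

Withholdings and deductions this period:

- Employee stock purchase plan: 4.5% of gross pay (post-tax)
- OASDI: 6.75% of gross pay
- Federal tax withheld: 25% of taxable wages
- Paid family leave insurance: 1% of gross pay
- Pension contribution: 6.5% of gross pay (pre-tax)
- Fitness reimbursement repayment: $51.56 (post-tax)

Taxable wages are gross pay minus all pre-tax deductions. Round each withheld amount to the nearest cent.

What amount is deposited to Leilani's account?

Regular pay: 35 × $46.53 = $1628.55
Overtime pay: 8 × $46.53 × 1.5 = $558.36
Gross pay = $1628.55 + $558.36 = $2186.91
Pension contribution: $2186.91 × 0.065 = $142.15
Taxable wages = $2186.91 − $142.15 = $2044.76
Federal tax withheld: $2044.76 × 0.25 = $511.19
Paid family leave insurance: $2186.91 × 0.01 = $21.87
OASDI: $2186.91 × 0.0675 = $147.62
Fitness reimbursement repayment: $51.56
Employee stock purchase plan: $2186.91 × 0.045 = $98.41
Total deductions = $142.15 + $511.19 + $21.87 + $147.62 + $51.56 + $98.41 = $972.80
Net pay = $2186.91 − $972.80 = $1214.11

$1214.11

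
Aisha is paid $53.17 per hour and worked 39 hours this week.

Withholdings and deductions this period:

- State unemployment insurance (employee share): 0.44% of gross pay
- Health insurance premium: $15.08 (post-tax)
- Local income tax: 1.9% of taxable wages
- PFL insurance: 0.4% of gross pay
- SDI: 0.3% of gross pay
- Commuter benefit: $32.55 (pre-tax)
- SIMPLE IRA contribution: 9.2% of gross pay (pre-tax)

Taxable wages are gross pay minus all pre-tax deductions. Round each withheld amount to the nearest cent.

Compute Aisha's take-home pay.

Gross pay: 39 × $53.17 = $2,073.63
SIMPLE IRA contribution: $2,073.63 × 0.092 = $190.77
Commuter benefit: $32.55
Pre-tax total = $190.77 + $32.55 = $223.32
Taxable wages = $2,073.63 − $223.32 = $1,850.31
Local income tax: $1,850.31 × 0.019 = $35.16
State unemployment insurance (employee share): $2,073.63 × 0.0044 = $9.12
PFL insurance: $2,073.63 × 0.004 = $8.29
SDI: $2,073.63 × 0.003 = $6.22
Health insurance premium: $15.08
Total deductions = $190.77 + $32.55 + $35.16 + $9.12 + $8.29 + $6.22 + $15.08 = $297.19
Net pay = $2,073.63 − $297.19 = $1,776.44

$1,776.44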